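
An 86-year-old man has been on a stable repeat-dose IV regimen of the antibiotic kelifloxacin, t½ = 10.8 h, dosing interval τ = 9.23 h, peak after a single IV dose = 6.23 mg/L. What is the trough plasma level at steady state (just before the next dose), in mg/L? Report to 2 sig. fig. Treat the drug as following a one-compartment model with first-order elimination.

k = ln2 / t½ = 0.693147 / 10.8 = 0.06418 h⁻¹
e^(−kτ) = e^(−0.06418 × 9.23) = 0.5530
Accumulation ratio R = 1 / (1 − e^(−kτ)) = 1 / (1 − 0.5530) = 2.237
Steady-state trough = C₀ × R × e^(−kτ) = 6.23 × 2.237 × 0.5530 = 7.707 mg/L

7.7 mg/L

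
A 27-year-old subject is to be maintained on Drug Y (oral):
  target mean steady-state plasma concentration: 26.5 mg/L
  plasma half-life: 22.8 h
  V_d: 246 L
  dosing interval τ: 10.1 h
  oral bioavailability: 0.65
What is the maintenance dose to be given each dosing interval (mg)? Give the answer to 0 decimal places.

3079 mg

k = ln2 / t½ = 0.693147 / 22.8 = 0.03040 h⁻¹
CL = k × Vd = 0.03040 × 246 = 7.478 L/h
At steady state, F × (Dose/τ) = Css × CL.
Dose = Css × CL × τ / F = 26.5 × 7.478 × 10.1 / 0.65 = 3079 mg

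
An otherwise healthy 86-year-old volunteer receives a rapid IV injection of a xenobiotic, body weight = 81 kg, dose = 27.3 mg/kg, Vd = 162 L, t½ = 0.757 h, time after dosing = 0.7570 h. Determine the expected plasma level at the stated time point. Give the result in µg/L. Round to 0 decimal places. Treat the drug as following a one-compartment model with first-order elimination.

Total dose = 27.3 × 81 = 2211 mg
C₀ = Dose / Vd = 2211 / 162 = 13.65 mg/L
k = ln2 / t½ = 0.693147 / 0.757 = 0.9156 h⁻¹
t / t½ = 0.7570 / 0.757 = 1 half-lives
C = C₀ × (1/2)^1 = 13.65 × 0.5000 = 6.825 mg/L
Convert: 6.825 mg/L × 1000 = 6825 µg/L

6825 µg/L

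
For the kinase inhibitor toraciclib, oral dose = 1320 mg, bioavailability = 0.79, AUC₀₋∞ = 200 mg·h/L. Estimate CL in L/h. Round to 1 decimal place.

5.2 L/h

CL = F·Dose / AUC = 0.79 × 1320 / 200 = 5.214 L/h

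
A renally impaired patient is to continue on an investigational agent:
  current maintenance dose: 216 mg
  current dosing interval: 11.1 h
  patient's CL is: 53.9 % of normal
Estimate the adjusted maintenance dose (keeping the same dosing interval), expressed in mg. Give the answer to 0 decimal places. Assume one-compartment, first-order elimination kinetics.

116 mg

To keep the same average steady-state level, dosing rate must scale with clearance.
CL ratio = 53.9 / 100 = 0.5390
New dose (same interval) = 216 × 0.5390 = 116.4 mg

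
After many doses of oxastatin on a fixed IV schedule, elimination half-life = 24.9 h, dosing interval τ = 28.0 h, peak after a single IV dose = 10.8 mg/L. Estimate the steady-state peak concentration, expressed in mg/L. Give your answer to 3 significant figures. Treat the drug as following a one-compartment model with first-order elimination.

k = ln2 / t½ = 0.693147 / 24.9 = 0.02784 h⁻¹
e^(−kτ) = e^(−0.02784 × 28.0) = 0.4586
Accumulation ratio R = 1 / (1 − e^(−kτ)) = 1 / (1 − 0.4586) = 1.847
Steady-state peak = C₀ × R = 10.8 × 1.847 = 19.95 mg/L

20.0 mg/L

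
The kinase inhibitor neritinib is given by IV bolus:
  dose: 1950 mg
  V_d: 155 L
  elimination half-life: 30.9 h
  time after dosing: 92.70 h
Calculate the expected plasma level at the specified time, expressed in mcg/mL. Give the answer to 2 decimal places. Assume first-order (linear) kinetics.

C₀ = Dose / Vd = 1950 / 155 = 12.58 mg/L
k = ln2 / t½ = 0.693147 / 30.9 = 0.02243 h⁻¹
t / t½ = 92.70 / 30.9 = 3 half-lives
C = C₀ × (1/2)^3 = 12.58 × 0.1250 = 1.573 mg/L
(1.573 mg/L = 1.573 mcg/mL)

1.57 mcg/mL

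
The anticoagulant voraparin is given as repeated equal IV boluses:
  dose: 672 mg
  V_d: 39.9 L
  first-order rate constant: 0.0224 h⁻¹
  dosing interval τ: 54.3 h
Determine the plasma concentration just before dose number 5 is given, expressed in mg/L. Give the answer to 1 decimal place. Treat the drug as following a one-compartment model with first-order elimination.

C₀ per dose = Dose / Vd = 672 / 39.9 = 16.84 mg/L
Fraction remaining after one interval: r = e^(−kτ) = e^(−0.02240 × 54.3) = 0.2963
Before dose 5, 4 doses have been given (aged 1τ, 2τ, 3τ, 4τ).
C_trough = C₀ × (r + r² + … + r^4) = C₀ × r(1−r^4)/(1−r)
        = 16.84 × 0.2963 × (1 − 0.007708) / (1 − 0.2963) = 7.036 mg/L

7.0 mg/L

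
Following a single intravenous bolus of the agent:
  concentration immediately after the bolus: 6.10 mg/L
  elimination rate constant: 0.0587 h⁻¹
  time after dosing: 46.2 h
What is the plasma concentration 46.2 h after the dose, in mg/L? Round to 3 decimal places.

C = C₀ · e^(−k·t) = 6.100 × e^(−0.05870 × 46.2)
  = 6.100 × 0.06641 = 0.4051 mg/L

0.405 mg/L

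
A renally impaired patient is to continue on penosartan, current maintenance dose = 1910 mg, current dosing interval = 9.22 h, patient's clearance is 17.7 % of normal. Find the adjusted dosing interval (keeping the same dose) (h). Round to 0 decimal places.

52 h

To keep the same average steady-state level, dosing rate must scale with clearance.
CL ratio = 17.7 / 100 = 0.1770
New interval (same dose) = 9.22 / 0.1770 = 52.09 h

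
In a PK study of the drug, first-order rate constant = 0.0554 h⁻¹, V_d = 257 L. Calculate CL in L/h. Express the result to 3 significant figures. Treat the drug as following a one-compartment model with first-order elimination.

CL = k × Vd = 0.0554 × 257 = 14.24 L/h

14.2 L/h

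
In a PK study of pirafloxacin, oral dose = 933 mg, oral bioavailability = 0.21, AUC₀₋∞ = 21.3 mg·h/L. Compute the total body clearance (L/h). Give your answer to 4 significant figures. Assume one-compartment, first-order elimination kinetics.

CL = F·Dose / AUC = 0.21 × 933 / 21.3 = 9.199 L/h

9.199 L/h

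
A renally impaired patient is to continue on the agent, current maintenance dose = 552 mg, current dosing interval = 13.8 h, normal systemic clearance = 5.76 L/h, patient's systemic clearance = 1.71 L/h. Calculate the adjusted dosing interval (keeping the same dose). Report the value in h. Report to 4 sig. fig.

46.48 h

To keep the same average steady-state level, dosing rate must scale with clearance.
CL ratio = 1.71 / 5.76 = 0.2969
New interval (same dose) = 13.8 / 0.2969 = 46.48 h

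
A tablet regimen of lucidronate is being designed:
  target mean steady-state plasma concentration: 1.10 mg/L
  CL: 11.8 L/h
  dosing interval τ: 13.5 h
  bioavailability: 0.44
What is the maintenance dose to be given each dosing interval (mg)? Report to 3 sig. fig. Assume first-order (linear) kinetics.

398 mg

At steady state, F × (Dose/τ) = Css × CL.
Dose = Css × CL × τ / F = 1.10 × 11.80 × 13.5 / 0.44 = 398.3 mg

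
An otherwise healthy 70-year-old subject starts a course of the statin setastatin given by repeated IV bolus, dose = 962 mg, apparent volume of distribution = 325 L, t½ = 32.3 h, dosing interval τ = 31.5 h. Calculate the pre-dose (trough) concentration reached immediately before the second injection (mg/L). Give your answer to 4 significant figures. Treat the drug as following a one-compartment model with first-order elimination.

1.506 mg/L

C₀ per dose = Dose / Vd = 962 / 325 = 2.960 mg/L
k = ln2 / t½ = 0.693147 / 32.3 = 0.02146 h⁻¹
Fraction remaining after one interval: r = e^(−kτ) = e^(−0.02146 × 31.5) = 0.5087
Before dose 2, 1 dose has been given (aged 1τ).
C_trough = C₀ × r = 2.960 × 0.5087 = 1.506 mg/L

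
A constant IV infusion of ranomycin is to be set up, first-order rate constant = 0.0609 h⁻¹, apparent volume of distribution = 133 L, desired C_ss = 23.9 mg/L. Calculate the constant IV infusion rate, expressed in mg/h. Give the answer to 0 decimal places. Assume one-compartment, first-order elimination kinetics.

CL = k × Vd = 0.06090 × 133 = 8.100 L/h
At steady state, infusion rate R₀ = Css × CL = 23.9 × 8.100 = 193.6 mg/h

194 mg/h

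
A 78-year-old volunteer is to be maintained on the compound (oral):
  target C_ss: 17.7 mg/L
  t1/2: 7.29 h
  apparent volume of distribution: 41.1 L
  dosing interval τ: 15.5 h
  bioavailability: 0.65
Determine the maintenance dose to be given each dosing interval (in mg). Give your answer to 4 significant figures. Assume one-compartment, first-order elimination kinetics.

k = ln2 / t½ = 0.693147 / 7.29 = 0.09508 h⁻¹
CL = k × Vd = 0.09508 × 41.1 = 3.908 L/h
At steady state, F × (Dose/τ) = Css × CL.
Dose = Css × CL × τ / F = 17.7 × 3.908 × 15.5 / 0.65 = 1649 mg

1649 mg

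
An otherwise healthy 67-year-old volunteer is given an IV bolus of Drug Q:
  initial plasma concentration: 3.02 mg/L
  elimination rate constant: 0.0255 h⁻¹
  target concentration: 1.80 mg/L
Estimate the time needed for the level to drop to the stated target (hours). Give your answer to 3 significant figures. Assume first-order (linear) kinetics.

t = ln(C₀ / C) / k = ln(3.020 / 1.80) / 0.02550
  = ln(1.678) / 0.02550 = 0.5176 / 0.02550 = 20.30 h

20.3 h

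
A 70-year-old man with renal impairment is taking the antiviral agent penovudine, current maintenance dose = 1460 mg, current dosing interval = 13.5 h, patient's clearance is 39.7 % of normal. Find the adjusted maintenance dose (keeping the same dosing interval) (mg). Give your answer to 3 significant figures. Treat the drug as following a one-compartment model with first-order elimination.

580 mg

To keep the same average steady-state level, dosing rate must scale with clearance.
CL ratio = 39.7 / 100 = 0.3970
New dose (same interval) = 1460 × 0.3970 = 579.6 mg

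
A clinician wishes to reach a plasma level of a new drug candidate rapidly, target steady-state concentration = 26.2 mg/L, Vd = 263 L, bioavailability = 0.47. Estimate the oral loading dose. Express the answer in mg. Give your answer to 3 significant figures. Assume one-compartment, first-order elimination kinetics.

LD = Css × Vd / F = 26.2 × 263 / 0.47 = 14660 mg

14700 mg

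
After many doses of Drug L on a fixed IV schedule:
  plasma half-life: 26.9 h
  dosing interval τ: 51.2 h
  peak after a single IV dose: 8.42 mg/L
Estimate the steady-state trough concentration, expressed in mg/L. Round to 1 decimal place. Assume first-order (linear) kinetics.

k = ln2 / t½ = 0.693147 / 26.9 = 0.02577 h⁻¹
e^(−kτ) = e^(−0.02577 × 51.2) = 0.2673
Accumulation ratio R = 1 / (1 − e^(−kτ)) = 1 / (1 − 0.2673) = 1.365
Steady-state trough = C₀ × R × e^(−kτ) = 8.42 × 1.365 × 0.2673 = 3.072 mg/L

3.1 mg/L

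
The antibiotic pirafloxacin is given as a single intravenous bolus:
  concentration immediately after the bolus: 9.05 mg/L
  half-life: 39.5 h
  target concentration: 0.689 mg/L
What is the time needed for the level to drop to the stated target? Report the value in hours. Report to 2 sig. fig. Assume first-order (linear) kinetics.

150 h

k = ln2 / t½ = 0.693147 / 39.5 = 0.01755 h⁻¹
t = ln(C₀ / C) / k = ln(9.050 / 0.689) / 0.01755
  = ln(13.13) / 0.01755 = 2.575 / 0.01755 = 146.7 h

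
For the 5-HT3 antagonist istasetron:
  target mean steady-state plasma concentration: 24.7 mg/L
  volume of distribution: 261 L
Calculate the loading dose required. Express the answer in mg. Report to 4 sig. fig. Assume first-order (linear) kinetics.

6447 mg

LD = Css × Vd = 24.7 × 261 = 6447 mg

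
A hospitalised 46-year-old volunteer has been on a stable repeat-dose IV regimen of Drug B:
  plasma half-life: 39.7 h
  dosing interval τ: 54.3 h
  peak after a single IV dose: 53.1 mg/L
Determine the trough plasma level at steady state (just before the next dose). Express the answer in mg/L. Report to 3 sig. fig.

k = ln2 / t½ = 0.693147 / 39.7 = 0.01746 h⁻¹
e^(−kτ) = e^(−0.01746 × 54.3) = 0.3875
Accumulation ratio R = 1 / (1 − e^(−kτ)) = 1 / (1 − 0.3875) = 1.633
Steady-state trough = C₀ × R × e^(−kτ) = 53.1 × 1.633 × 0.3875 = 33.60 mg/L

33.6 mg/L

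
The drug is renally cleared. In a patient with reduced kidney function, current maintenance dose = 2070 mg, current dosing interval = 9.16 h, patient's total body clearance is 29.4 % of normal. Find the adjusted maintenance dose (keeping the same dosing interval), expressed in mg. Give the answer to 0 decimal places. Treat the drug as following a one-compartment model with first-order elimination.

To keep the same average steady-state level, dosing rate must scale with clearance.
CL ratio = 29.4 / 100 = 0.2940
New dose (same interval) = 2070 × 0.2940 = 608.6 mg

609 mg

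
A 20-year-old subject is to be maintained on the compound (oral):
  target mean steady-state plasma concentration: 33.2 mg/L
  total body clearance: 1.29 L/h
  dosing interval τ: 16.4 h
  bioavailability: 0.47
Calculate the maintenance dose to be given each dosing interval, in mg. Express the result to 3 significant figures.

1490 mg

At steady state, F × (Dose/τ) = Css × CL.
Dose = Css × CL × τ / F = 33.2 × 1.290 × 16.4 / 0.47 = 1494 mg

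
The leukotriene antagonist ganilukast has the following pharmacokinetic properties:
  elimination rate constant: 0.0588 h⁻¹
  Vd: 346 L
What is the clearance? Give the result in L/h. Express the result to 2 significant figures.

20 L/h

CL = k × Vd = 0.0588 × 346 = 20.34 L/h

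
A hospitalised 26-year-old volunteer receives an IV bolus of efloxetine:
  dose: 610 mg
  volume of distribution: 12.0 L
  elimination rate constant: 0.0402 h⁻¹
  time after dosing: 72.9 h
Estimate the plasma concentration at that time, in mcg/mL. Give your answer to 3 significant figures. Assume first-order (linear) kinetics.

C₀ = Dose / Vd = 610.0 / 12.0 = 50.83 mg/L
C = C₀ · e^(−k·t) = 50.83 × e^(−0.04020 × 72.9)
  = 50.83 × 0.05337 = 2.713 mg/L
(2.713 mg/L = 2.713 mcg/mL)

2.71 mcg/mL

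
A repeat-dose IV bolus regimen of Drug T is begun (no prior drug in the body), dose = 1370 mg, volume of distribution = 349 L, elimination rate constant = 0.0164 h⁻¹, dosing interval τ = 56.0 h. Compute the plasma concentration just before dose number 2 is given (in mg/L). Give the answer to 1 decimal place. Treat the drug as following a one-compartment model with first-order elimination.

1.6 mg/L

C₀ per dose = Dose / Vd = 1370 / 349 = 3.926 mg/L
Fraction remaining after one interval: r = e^(−kτ) = e^(−0.01640 × 56.0) = 0.3992
Before dose 2, 1 dose has been given (aged 1τ).
C_trough = C₀ × r = 3.926 × 0.3992 = 1.567 mg/L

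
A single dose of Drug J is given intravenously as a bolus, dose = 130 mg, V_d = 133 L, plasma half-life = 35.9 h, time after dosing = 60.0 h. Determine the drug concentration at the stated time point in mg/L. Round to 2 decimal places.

0.31 mg/L

C₀ = Dose / Vd = 130.0 / 133 = 0.9774 mg/L
k = ln2 / t½ = 0.693147 / 35.9 = 0.01931 h⁻¹
C = C₀ · e^(−k·t) = 0.9774 × e^(−0.01931 × 60.0)
  = 0.9774 × 0.3139 = 0.3068 mg/L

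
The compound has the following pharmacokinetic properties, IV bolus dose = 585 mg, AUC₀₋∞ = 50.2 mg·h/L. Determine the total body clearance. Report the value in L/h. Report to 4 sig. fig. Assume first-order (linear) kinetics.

11.65 L/h

CL = Dose / AUC = 585 / 50.2 = 11.65 L/h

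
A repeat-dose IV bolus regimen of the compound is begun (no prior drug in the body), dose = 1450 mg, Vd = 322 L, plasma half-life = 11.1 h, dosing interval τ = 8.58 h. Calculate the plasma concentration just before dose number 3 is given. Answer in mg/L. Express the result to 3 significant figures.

4.18 mg/L

C₀ per dose = Dose / Vd = 1450 / 322 = 4.503 mg/L
k = ln2 / t½ = 0.693147 / 11.1 = 0.06245 h⁻¹
Fraction remaining after one interval: r = e^(−kτ) = e^(−0.06245 × 8.58) = 0.5852
Before dose 3, 2 doses have been given (aged 1τ, 2τ).
C_trough = C₀ × (r + r²) = 4.503 × (0.5852 + 0.3425) = 4.177 mg/L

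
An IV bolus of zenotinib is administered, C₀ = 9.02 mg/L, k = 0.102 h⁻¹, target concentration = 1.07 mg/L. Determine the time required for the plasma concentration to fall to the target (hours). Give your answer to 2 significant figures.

t = ln(C₀ / C) / k = ln(9.020 / 1.07) / 0.1020
  = ln(8.430) / 0.1020 = 2.132 / 0.1020 = 20.90 h

21 h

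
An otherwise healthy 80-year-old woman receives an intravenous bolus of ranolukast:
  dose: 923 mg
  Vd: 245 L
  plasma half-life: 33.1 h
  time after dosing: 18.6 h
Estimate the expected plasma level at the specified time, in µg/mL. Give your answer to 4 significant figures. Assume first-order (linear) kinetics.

C₀ = Dose / Vd = 923.0 / 245 = 3.767 mg/L
k = ln2 / t½ = 0.693147 / 33.1 = 0.02094 h⁻¹
C = C₀ · e^(−k·t) = 3.767 × e^(−0.02094 × 18.6)
  = 3.767 × 0.6774 = 2.552 mg/L
(2.552 mg/L = 2.552 µg/mL)

2.552 µg/mL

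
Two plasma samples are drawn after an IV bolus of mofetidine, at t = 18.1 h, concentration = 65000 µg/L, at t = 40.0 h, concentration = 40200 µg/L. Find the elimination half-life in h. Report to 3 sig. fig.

k = ln(C₁/C₂) / (t₂ − t₁) = ln(65000/40200) / (40.0 − 18.1)
  = 0.4805 / 21.90 = 0.02194 h⁻¹
t½ = ln2 / k = 0.693147 / 0.02194 = 31.59 h

31.6 h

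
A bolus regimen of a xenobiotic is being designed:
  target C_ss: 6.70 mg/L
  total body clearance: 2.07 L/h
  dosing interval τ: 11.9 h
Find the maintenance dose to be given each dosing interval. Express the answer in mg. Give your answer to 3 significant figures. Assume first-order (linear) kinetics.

165 mg

At steady state, Dose/τ = Css × CL.
Dose = Css × CL × τ = 6.70 × 2.070 × 11.9 = 165.0 mg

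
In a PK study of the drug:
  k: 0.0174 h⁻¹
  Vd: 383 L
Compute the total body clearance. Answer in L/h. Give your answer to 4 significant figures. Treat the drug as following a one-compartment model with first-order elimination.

6.664 L/h

CL = k × Vd = 0.0174 × 383 = 6.664 L/h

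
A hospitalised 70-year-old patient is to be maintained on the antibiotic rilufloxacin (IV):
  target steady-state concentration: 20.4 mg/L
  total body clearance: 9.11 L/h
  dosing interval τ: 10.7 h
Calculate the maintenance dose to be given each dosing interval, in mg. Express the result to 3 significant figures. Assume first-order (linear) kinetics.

At steady state, Dose/τ = Css × CL.
Dose = Css × CL × τ = 20.4 × 9.110 × 10.7 = 1989 mg

1990 mg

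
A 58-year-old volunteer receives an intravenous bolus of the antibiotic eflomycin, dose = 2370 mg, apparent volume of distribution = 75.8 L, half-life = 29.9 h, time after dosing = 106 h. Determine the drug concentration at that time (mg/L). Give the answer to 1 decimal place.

2.7 mg/L

C₀ = Dose / Vd = 2370 / 75.8 = 31.27 mg/L
k = ln2 / t½ = 0.693147 / 29.9 = 0.02318 h⁻¹
C = C₀ · e^(−k·t) = 31.27 × e^(−0.02318 × 106)
  = 31.27 × 0.08568 = 2.679 mg/L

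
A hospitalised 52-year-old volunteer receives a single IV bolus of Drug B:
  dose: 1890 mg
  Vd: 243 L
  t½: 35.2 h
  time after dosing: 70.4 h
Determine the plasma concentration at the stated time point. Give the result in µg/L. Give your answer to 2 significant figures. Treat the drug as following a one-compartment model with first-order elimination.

C₀ = Dose / Vd = 1890 / 243 = 7.778 mg/L
k = ln2 / t½ = 0.693147 / 35.2 = 0.01969 h⁻¹
C = C₀ · e^(−k·t) = 7.778 × e^(−0.01969 × 70.4)
  = 7.778 × 0.2500 = 1.945 mg/L
Convert: 1.945 mg/L × 1000 = 1945 µg/L

1900 µg/L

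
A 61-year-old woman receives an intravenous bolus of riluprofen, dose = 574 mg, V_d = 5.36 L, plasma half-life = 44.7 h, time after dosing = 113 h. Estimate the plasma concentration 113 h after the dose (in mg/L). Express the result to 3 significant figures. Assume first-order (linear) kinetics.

18.6 mg/L

C₀ = Dose / Vd = 574.0 / 5.36 = 107.1 mg/L
k = ln2 / t½ = 0.693147 / 44.7 = 0.01551 h⁻¹
C = C₀ · e^(−k·t) = 107.1 × e^(−0.01551 × 113)
  = 107.1 × 0.1733 = 18.56 mg/L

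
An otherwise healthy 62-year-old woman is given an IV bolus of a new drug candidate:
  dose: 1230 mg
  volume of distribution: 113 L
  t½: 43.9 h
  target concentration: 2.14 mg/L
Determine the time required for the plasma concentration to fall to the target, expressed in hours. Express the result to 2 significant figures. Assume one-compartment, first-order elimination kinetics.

100 h

C₀ = Dose / Vd = 1230 / 113 = 10.88 mg/L
k = ln2 / t½ = 0.693147 / 43.9 = 0.01579 h⁻¹
t = ln(C₀ / C) / k = ln(10.88 / 2.14) / 0.01579
  = ln(5.084) / 0.01579 = 1.626 / 0.01579 = 103.0 h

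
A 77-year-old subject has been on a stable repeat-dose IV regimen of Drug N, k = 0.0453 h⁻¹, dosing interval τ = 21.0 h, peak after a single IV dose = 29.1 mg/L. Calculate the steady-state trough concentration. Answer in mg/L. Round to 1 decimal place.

e^(−kτ) = e^(−0.04530 × 21.0) = 0.3862
Accumulation ratio R = 1 / (1 − e^(−kτ)) = 1 / (1 − 0.3862) = 1.629
Steady-state trough = C₀ × R × e^(−kτ) = 29.1 × 1.629 × 0.3862 = 18.31 mg/L

18.3 mg/L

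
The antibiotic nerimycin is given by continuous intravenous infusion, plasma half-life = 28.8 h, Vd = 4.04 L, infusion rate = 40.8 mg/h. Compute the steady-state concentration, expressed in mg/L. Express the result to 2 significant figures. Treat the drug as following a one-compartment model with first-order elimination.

420 mg/L

k = ln2 / t½ = 0.693147 / 28.8 = 0.02407 h⁻¹
CL = k × Vd = 0.02407 × 4.04 = 0.09724 L/h
At steady state Css = R₀ / CL = 40.8 / 0.09724 = 419.6 mg/L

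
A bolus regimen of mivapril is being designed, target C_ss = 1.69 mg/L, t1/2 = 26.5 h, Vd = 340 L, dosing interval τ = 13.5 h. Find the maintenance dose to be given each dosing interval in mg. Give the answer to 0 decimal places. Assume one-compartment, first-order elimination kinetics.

203 mg

k = ln2 / t½ = 0.693147 / 26.5 = 0.02616 h⁻¹
CL = k × Vd = 0.02616 × 340 = 8.894 L/h
At steady state, Dose/τ = Css × CL.
Dose = Css × CL × τ = 1.69 × 8.894 × 13.5 = 202.9 mg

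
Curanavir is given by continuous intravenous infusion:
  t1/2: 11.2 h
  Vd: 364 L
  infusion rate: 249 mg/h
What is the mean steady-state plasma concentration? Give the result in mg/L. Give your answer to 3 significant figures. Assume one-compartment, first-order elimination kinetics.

11.1 mg/L

k = ln2 / t½ = 0.693147 / 11.2 = 0.06189 h⁻¹
CL = k × Vd = 0.06189 × 364 = 22.53 L/h
At steady state Css = R₀ / CL = 249 / 22.53 = 11.05 mg/L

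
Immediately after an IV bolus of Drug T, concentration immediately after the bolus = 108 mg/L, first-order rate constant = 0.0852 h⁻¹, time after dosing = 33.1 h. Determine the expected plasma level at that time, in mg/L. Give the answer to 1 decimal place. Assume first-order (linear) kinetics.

C = C₀ · e^(−k·t) = 108.0 × e^(−0.08520 × 33.1)
  = 108.0 × 0.05960 = 6.437 mg/L

6.4 mg/L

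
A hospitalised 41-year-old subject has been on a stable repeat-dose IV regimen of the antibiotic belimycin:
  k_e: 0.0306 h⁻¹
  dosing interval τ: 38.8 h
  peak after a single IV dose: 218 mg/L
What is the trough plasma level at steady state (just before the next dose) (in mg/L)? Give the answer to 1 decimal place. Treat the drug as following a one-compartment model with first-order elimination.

e^(−kτ) = e^(−0.03060 × 38.8) = 0.3050
Accumulation ratio R = 1 / (1 − e^(−kτ)) = 1 / (1 − 0.3050) = 1.439
Steady-state trough = C₀ × R × e^(−kτ) = 218 × 1.439 × 0.3050 = 95.68 mg/L

95.7 mg/L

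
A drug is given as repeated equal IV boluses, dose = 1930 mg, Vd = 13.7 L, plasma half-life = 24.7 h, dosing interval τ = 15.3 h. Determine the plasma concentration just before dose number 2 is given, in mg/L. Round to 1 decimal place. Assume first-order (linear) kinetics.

C₀ per dose = Dose / Vd = 1930 / 13.7 = 140.9 mg/L
k = ln2 / t½ = 0.693147 / 24.7 = 0.02806 h⁻¹
Fraction remaining after one interval: r = e^(−kτ) = e^(−0.02806 × 15.3) = 0.6510
Before dose 2, 1 dose has been given (aged 1τ).
C_trough = C₀ × r = 140.9 × 0.6510 = 91.73 mg/L

91.7 mg/L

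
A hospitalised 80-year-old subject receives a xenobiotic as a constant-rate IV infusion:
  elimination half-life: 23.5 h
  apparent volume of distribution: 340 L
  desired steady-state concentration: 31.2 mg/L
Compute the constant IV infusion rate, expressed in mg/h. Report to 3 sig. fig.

k = ln2 / t½ = 0.693147 / 23.5 = 0.02950 h⁻¹
CL = k × Vd = 0.02950 × 340 = 10.03 L/h
At steady state, infusion rate R₀ = Css × CL = 31.2 × 10.03 = 312.9 mg/h

313 mg/h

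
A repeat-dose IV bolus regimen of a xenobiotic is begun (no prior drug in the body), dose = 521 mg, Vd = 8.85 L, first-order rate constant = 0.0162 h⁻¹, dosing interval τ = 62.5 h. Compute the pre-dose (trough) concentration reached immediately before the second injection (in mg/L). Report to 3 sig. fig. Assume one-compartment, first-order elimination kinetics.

21.4 mg/L

C₀ per dose = Dose / Vd = 521 / 8.85 = 58.87 mg/L
Fraction remaining after one interval: r = e^(−kτ) = e^(−0.01620 × 62.5) = 0.3633
Before dose 2, 1 dose has been given (aged 1τ).
C_trough = C₀ × r = 58.87 × 0.3633 = 21.39 mg/L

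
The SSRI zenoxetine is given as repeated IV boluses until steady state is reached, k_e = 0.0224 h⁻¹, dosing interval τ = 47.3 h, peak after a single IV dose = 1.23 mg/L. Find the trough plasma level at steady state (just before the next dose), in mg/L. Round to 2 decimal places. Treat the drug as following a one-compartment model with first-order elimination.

e^(−kτ) = e^(−0.02240 × 47.3) = 0.3466
Accumulation ratio R = 1 / (1 − e^(−kτ)) = 1 / (1 − 0.3466) = 1.530
Steady-state trough = C₀ × R × e^(−kτ) = 1.23 × 1.530 × 0.3466 = 0.6523 mg/L

0.65 mg/L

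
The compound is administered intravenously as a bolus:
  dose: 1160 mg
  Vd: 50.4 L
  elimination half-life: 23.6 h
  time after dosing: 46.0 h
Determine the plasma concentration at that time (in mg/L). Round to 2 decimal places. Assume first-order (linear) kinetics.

5.96 mg/L

C₀ = Dose / Vd = 1160 / 50.4 = 23.02 mg/L
k = ln2 / t½ = 0.693147 / 23.6 = 0.02937 h⁻¹
C = C₀ · e^(−k·t) = 23.02 × e^(−0.02937 × 46.0)
  = 23.02 × 0.2590 = 5.962 mg/L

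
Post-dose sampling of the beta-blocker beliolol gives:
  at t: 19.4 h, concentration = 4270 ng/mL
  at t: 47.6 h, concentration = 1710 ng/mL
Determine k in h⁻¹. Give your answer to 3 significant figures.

k = ln(C₁/C₂) / (t₂ − t₁) = ln(4270/1710) / (47.6 − 19.4)
  = 0.9151 / 28.20 = 0.03245 h⁻¹

0.0325 h⁻¹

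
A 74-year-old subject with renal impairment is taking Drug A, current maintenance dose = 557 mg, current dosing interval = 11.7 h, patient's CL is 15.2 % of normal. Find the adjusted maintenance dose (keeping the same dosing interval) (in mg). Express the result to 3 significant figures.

To keep the same average steady-state level, dosing rate must scale with clearance.
CL ratio = 15.2 / 100 = 0.1520
New dose (same interval) = 557 × 0.1520 = 84.66 mg

84.7 mg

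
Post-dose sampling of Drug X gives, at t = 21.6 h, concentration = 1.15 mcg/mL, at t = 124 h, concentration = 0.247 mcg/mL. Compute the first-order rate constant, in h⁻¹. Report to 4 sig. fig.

k = ln(C₁/C₂) / (t₂ − t₁) = ln(1.15/0.247) / (124 − 21.6)
  = 1.538 / 102.4 = 0.01502 h⁻¹

0.01502 h⁻¹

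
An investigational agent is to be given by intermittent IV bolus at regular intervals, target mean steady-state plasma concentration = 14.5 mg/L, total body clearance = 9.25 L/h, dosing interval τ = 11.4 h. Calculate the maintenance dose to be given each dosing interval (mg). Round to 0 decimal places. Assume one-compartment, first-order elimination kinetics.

At steady state, Dose/τ = Css × CL.
Dose = Css × CL × τ = 14.5 × 9.250 × 11.4 = 1529 mg

1529 mg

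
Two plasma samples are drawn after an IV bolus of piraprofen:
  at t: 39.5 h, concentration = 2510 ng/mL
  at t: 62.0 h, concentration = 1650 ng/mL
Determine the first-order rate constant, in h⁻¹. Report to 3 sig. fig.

k = ln(C₁/C₂) / (t₂ − t₁) = ln(2510/1650) / (62.0 − 39.5)
  = 0.4195 / 22.50 = 0.01864 h⁻¹

0.0186 h⁻¹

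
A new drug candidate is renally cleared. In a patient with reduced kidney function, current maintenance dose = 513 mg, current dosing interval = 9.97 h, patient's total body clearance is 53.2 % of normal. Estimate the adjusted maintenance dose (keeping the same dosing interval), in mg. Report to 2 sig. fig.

270 mg

To keep the same average steady-state level, dosing rate must scale with clearance.
CL ratio = 53.2 / 100 = 0.5320
New dose (same interval) = 513 × 0.5320 = 272.9 mg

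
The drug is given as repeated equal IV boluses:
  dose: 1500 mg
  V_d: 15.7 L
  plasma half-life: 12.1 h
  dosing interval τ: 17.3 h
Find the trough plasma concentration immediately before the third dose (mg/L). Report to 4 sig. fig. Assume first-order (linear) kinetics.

C₀ per dose = Dose / Vd = 1500 / 15.7 = 95.54 mg/L
k = ln2 / t½ = 0.693147 / 12.1 = 0.05728 h⁻¹
Fraction remaining after one interval: r = e^(−kτ) = e^(−0.05728 × 17.3) = 0.3712
Before dose 3, 2 doses have been given (aged 1τ, 2τ).
C_trough = C₀ × (r + r²) = 95.54 × (0.3712 + 0.1378) = 48.63 mg/L

48.63 mg/L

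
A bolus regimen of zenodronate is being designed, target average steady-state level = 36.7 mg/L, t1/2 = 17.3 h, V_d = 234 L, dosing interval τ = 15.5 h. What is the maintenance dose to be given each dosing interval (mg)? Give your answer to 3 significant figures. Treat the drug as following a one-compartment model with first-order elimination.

5330 mg

k = ln2 / t½ = 0.693147 / 17.3 = 0.04007 h⁻¹
CL = k × Vd = 0.04007 × 234 = 9.376 L/h
At steady state, Dose/τ = Css × CL.
Dose = Css × CL × τ = 36.7 × 9.376 × 15.5 = 5334 mg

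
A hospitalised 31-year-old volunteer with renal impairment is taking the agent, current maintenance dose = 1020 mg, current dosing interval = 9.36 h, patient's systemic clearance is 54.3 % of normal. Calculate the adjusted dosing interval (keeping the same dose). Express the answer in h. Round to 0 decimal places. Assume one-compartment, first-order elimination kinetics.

To keep the same average steady-state level, dosing rate must scale with clearance.
CL ratio = 54.3 / 100 = 0.5430
New interval (same dose) = 9.36 / 0.5430 = 17.24 h

17 h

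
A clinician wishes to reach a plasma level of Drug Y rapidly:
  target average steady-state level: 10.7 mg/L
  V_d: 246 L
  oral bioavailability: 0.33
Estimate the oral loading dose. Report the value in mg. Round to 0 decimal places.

7976 mg

LD = Css × Vd / F = 10.7 × 246 / 0.33 = 7976 mg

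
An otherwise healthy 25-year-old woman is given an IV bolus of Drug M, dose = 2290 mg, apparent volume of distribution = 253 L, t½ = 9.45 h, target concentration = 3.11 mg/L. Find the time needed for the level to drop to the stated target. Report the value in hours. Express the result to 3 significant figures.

C₀ = Dose / Vd = 2290 / 253 = 9.051 mg/L
k = ln2 / t½ = 0.693147 / 9.45 = 0.07335 h⁻¹
t = ln(C₀ / C) / k = ln(9.051 / 3.11) / 0.07335
  = ln(2.910) / 0.07335 = 1.068 / 0.07335 = 14.56 h

14.6 h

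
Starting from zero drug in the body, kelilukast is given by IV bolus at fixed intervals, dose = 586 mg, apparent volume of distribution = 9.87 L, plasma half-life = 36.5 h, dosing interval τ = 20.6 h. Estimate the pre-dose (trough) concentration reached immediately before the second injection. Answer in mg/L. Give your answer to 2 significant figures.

C₀ per dose = Dose / Vd = 586 / 9.87 = 59.37 mg/L
k = ln2 / t½ = 0.693147 / 36.5 = 0.01899 h⁻¹
Fraction remaining after one interval: r = e^(−kτ) = e^(−0.01899 × 20.6) = 0.6762
Before dose 2, 1 dose has been given (aged 1τ).
C_trough = C₀ × r = 59.37 × 0.6762 = 40.15 mg/L

40 mg/L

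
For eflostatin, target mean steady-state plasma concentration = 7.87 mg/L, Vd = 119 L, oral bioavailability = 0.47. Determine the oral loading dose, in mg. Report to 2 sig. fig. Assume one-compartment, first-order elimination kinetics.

2000 mg

LD = Css × Vd / F = 7.87 × 119 / 0.47 = 1993 mg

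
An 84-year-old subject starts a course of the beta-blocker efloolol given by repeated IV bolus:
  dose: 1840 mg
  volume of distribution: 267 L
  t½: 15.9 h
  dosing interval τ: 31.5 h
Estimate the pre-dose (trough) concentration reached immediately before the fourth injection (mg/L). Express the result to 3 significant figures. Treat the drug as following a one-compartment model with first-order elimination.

C₀ per dose = Dose / Vd = 1840 / 267 = 6.891 mg/L
k = ln2 / t½ = 0.693147 / 15.9 = 0.04359 h⁻¹
Fraction remaining after one interval: r = e^(−kτ) = e^(−0.04359 × 31.5) = 0.2533
Before dose 4, 3 doses have been given (aged 1τ, 2τ, 3τ).
C_trough = C₀ × (r + r² + … + r^3) = C₀ × r(1−r^3)/(1−r)
        = 6.891 × 0.2533 × (1 − 0.01625) / (1 − 0.2533) = 2.300 mg/L

2.30 mg/L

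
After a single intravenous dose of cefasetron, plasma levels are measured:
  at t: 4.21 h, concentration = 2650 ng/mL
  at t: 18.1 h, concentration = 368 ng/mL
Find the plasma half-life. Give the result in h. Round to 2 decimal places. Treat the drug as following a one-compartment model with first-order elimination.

4.88 h

k = ln(C₁/C₂) / (t₂ − t₁) = ln(2650/368) / (18.1 − 4.21)
  = 1.974 / 13.89 = 0.1421 h⁻¹
t½ = ln2 / k = 0.693147 / 0.1421 = 4.878 h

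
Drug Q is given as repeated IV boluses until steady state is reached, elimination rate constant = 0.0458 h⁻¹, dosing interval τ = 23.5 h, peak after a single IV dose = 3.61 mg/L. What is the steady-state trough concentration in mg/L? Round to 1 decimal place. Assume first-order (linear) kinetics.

1.9 mg/L

e^(−kτ) = e^(−0.04580 × 23.5) = 0.3409
Accumulation ratio R = 1 / (1 − e^(−kτ)) = 1 / (1 − 0.3409) = 1.517
Steady-state trough = C₀ × R × e^(−kτ) = 3.61 × 1.517 × 0.3409 = 1.867 mg/L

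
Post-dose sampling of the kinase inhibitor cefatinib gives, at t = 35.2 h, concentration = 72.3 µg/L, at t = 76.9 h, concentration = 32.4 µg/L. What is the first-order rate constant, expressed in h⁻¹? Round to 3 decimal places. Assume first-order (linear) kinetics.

k = ln(C₁/C₂) / (t₂ − t₁) = ln(72.3/32.4) / (76.9 − 35.2)
  = 0.8027 / 41.70 = 0.01925 h⁻¹

0.019 h⁻¹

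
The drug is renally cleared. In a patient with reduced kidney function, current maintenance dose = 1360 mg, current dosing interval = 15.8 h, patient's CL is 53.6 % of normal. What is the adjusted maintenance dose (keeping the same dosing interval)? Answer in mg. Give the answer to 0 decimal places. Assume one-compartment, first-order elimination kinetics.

729 mg

To keep the same average steady-state level, dosing rate must scale with clearance.
CL ratio = 53.6 / 100 = 0.5360
New dose (same interval) = 1360 × 0.5360 = 729.0 mg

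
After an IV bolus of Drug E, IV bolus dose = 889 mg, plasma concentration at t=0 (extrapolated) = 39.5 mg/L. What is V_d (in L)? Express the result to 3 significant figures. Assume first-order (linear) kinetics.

Vd = Dose / C₀ = 889.0 / 39.5 = 22.51 L

22.5 L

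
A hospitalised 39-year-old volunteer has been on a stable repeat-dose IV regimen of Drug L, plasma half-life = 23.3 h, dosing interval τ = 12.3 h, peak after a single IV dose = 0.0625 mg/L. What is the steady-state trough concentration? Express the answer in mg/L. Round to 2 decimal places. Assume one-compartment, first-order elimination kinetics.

k = ln2 / t½ = 0.693147 / 23.3 = 0.02975 h⁻¹
e^(−kτ) = e^(−0.02975 × 12.3) = 0.6936
Accumulation ratio R = 1 / (1 − e^(−kτ)) = 1 / (1 − 0.6936) = 3.264
Steady-state trough = C₀ × R × e^(−kτ) = 0.0625 × 3.264 × 0.6936 = 0.1415 mg/L

0.14 mg/L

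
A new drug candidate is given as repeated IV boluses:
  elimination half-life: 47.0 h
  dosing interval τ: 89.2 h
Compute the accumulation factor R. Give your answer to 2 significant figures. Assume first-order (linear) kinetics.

1.4

k = ln2 / t½ = 0.693147 / 47.0 = 0.01475 h⁻¹
e^(−kτ) = e^(−0.01475 × 89.2) = 0.2683
Accumulation ratio R = 1 / (1 − e^(−kτ)) = 1 / (1 − 0.2683) = 1.367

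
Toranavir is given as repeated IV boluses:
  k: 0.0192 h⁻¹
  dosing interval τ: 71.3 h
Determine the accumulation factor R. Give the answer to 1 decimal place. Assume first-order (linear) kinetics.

1.3

e^(−kτ) = e^(−0.01920 × 71.3) = 0.2544
Accumulation ratio R = 1 / (1 − e^(−kτ)) = 1 / (1 − 0.2544) = 1.341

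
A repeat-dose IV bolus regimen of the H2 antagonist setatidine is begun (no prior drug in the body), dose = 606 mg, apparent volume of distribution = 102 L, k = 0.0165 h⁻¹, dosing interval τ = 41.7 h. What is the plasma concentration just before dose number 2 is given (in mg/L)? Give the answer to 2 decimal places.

C₀ per dose = Dose / Vd = 606 / 102 = 5.941 mg/L
Fraction remaining after one interval: r = e^(−kτ) = e^(−0.01650 × 41.7) = 0.5026
Before dose 2, 1 dose has been given (aged 1τ).
C_trough = C₀ × r = 5.941 × 0.5026 = 2.986 mg/L

2.99 mg/L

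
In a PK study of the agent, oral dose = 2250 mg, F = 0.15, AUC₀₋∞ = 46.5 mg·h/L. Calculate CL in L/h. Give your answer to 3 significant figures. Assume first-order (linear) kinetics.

CL = F·Dose / AUC = 0.15 × 2250 / 46.5 = 7.258 L/h

7.26 L/h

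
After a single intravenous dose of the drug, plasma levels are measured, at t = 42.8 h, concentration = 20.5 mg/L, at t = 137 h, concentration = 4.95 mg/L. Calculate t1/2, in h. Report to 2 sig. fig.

46 h

k = ln(C₁/C₂) / (t₂ − t₁) = ln(20.5/4.95) / (137 − 42.8)
  = 1.421 / 94.20 = 0.01508 h⁻¹
t½ = ln2 / k = 0.693147 / 0.01508 = 45.96 h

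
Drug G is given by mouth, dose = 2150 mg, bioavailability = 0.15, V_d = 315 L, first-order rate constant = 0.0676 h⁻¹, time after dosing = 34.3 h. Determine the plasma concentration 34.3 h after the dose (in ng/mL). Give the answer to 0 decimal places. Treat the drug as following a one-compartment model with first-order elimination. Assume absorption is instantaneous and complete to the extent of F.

101 ng/mL

Amount reaching circulation = F × Dose = 0.15 × 2150 = 322.5 mg
C₀ = F·Dose / Vd = 322.5 / 315 = 1.024 mg/L
C = C₀ · e^(−k·t) = 1.024 × e^(−0.06760 × 34.3)
  = 1.024 × 0.09840 = 0.1008 mg/L
Convert: 0.1008 mg/L × 1000 = 100.8 ng/mL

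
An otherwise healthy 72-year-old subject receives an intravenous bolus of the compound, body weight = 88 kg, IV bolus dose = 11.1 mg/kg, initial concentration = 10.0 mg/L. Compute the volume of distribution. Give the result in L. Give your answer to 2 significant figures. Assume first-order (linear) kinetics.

98 L

Dose = 11.1 × 88 = 976.8 mg
Vd = Dose / C₀ = 976.8 / 10.0 = 97.68 L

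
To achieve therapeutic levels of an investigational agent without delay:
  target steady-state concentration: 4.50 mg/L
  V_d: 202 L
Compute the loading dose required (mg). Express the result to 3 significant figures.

909 mg

LD = Css × Vd = 4.50 × 202 = 909.0 mg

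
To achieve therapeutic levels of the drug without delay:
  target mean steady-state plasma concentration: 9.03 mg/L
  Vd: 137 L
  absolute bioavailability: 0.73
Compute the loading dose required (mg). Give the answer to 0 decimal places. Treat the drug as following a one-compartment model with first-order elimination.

1695 mg

LD = Css × Vd / F = 9.03 × 137 / 0.73 = 1695 mg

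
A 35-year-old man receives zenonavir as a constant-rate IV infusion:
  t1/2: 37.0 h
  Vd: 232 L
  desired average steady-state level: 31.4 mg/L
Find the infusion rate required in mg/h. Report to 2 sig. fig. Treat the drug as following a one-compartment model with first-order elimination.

k = ln2 / t½ = 0.693147 / 37.0 = 0.01873 h⁻¹
CL = k × Vd = 0.01873 × 232 = 4.345 L/h
At steady state, infusion rate R₀ = Css × CL = 31.4 × 4.345 = 136.4 mg/h

140 mg/h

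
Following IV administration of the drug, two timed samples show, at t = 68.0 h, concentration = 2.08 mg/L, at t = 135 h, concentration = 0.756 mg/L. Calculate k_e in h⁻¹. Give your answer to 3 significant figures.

0.0151 h⁻¹

k = ln(C₁/C₂) / (t₂ − t₁) = ln(2.08/0.756) / (135 − 68.0)
  = 1.012 / 67.00 = 0.01510 h⁻¹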